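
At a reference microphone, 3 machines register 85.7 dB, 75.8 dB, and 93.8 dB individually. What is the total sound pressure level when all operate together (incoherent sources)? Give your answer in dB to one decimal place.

94.5 dB

Incoherent sources combine by intensity addition: L_total = 10·log₁₀(Σ 10^(L_i/10)).
Σ 10^(L/10) = 10^(85.7/10) + 10^(75.8/10) + 10^(93.8/10) = 2.808e+09.
L_total = 10·log₁₀(2.808e+09) = 94.48 dB.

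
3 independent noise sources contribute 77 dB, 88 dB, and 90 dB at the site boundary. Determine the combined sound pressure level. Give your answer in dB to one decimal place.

92.3 dB

Incoherent sources combine by intensity addition: L_total = 10·log₁₀(Σ 10^(L_i/10)).
Σ 10^(L/10) = 10^(77/10) + 10^(88/10) + 10^(90/10) = 1.681e+09.
L_total = 10·log₁₀(1.681e+09) = 92.26 dB.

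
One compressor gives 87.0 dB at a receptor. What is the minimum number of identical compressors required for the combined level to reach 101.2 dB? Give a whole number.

27

N identical sources give L₁ + 10·log₁₀ N, so require 10·log₁₀ N ≥ 101.2 − 87.0 = 14.2 dB.
N ≥ 10^(14.2/10) = 26.303, so N = 27.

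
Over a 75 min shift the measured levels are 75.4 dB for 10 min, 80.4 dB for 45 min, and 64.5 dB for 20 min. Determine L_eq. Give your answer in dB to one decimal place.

Weight each interval's intensity by its duration and average over T = 75 min:
Σ tᵢ·10^(Lᵢ/10) = 10·10^(75.4/10) + 45·10^(80.4/10) + 20·10^(64.5/10) = 5.337e+09.
L_eq = 10·log₁₀(5.337e+09/75) = 78.52 dB.

78.5 dB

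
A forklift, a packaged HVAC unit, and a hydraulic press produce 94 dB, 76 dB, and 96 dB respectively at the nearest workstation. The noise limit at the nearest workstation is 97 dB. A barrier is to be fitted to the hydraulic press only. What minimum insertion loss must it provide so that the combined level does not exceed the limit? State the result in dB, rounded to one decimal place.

2.1 dB

The untreated sources together contribute 10^(94/10) + 10^(76/10) = 2.552e+09, i.e. 94.07 dB.
To meet 97 dB overall, the treated hydraulic press may contribute at most 10^(97/10) − 2.552e+09 = 2.460e+09, i.e. 93.91 dB.
Required insertion loss = 96 − 93.91 = 2.09 dB.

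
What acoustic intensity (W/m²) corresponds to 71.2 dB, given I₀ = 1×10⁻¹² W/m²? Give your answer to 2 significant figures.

1.3e-05 W/m²

I = I₀·10^(L/10) = 10⁻¹² × 10^(71.2/10) = 10^(-4.880).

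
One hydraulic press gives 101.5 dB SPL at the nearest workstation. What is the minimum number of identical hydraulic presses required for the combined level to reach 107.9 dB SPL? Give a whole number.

N identical sources give L₁ + 10·log₁₀ N, so require 10·log₁₀ N ≥ 107.9 − 101.5 = 6.4 dB.
N ≥ 10^(6.4/10) = 4.365, so N = 5.

5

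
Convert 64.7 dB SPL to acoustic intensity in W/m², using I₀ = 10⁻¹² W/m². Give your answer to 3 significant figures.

L = 10·log₁₀(I/I₀) ⇒ I = I₀·10^(L/10) = 10⁻¹² × 10^6.47.

2.95e-06 W/m²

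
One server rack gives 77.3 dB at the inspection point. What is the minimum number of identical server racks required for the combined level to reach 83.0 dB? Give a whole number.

The shortfall is 83.0 − 77.3 = 5.7 dB, and N units add 10·log₁₀ N, so need 10·log₁₀ N ≥ 5.7.
N ≥ 10^(5.7/10) = 3.715, so N = 4.

4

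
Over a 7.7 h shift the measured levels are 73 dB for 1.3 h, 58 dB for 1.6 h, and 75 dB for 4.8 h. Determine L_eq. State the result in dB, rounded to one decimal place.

L_eq = 10·log₁₀[(1/T)·Σ tᵢ·10^(Lᵢ/10)] with T = 7.7 h.
Σ tᵢ·10^(Lᵢ/10) = 1.3·10^(73/10) + 1.6·10^(58/10) + 4.8·10^(75/10) = 1.787e+08.
L_eq = 10·log₁₀(1.787e+08/7.7) = 73.66 dB.

73.7 dB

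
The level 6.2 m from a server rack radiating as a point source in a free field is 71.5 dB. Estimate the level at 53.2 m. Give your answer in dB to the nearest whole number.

Spherical spreading from a point source gives a 20·log₁₀(r₂/r₁) drop.
L₂ = 71.5 − 20·log₁₀(53.2/6.2) = 71.5 − 18.670 = 52.83 dB.

53 dB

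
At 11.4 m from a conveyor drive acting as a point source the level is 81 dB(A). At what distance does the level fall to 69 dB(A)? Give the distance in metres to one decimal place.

The 12.0 dB drop corresponds to a distance ratio of 10^(12.0/20) for a point source.
r₂ = 11.4·10^((81−69)/20) = 11.4·10^(12.0/20) = 45.38 m.

45.4 m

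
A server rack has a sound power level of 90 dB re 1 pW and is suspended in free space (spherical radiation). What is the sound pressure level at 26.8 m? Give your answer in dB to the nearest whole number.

Free-field spherical radiation: L_p = L_w − 10·log₁₀(4π·r²), r = 26.8 m.
4π·r² = 9026 m², 10·log₁₀ of that is 39.555 dB.
L_p = 90 − 39.555 = 50.45 dB.

50 dB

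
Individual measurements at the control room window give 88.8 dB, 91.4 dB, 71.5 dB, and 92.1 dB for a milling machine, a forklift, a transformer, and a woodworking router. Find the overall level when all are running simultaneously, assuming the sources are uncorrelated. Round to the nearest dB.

96 dB

For uncorrelated sources the intensities add, so convert each level to linear form, sum, and take 10·log₁₀ of the total.
Σ 10^(L/10) = 10^(88.8/10) + 10^(91.4/10) + 10^(71.5/10) + 10^(92.1/10) = 3.775e+09.
L_total = 10·log₁₀(3.775e+09) = 95.77 dB.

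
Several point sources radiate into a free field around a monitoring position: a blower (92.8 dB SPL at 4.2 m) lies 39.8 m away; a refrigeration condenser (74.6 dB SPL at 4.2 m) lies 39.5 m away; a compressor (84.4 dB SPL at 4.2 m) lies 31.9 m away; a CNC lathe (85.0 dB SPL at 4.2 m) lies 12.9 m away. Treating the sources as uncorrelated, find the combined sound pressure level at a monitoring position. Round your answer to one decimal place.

First find each source's level at the receiver (point-source: −20·log₁₀(r/r_ref)), then combine on an intensity basis.
blower: 92.8 − 20·log₁₀(39.8/4.2) = 92.8 − 19.53 = 73.27 dB SPL.
refrigeration condenser: 74.6 − 20·log₁₀(39.5/4.2) = 74.6 − 19.47 = 55.13 dB SPL.
compressor: 84.4 − 20·log₁₀(31.9/4.2) = 84.4 − 17.61 = 66.79 dB SPL.
CNC lathe: 85.0 − 20·log₁₀(12.9/4.2) = 85.0 − 9.75 = 75.25 dB SPL.
Σ 10^(L/10) = 5.984e+07 → L_total = 10·log₁₀(5.984e+07) = 77.77 dB SPL.

77.8 dB SPL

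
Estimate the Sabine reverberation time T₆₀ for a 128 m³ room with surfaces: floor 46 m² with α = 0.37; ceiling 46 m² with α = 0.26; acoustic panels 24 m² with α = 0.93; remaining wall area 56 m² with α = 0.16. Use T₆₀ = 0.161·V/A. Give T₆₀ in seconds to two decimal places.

0.34 s

A = Σ Sᵢαᵢ = 46·0.37 + 46·0.26 + 24·0.93 + 56·0.16 = 60.26 m².
T₆₀ = 0.161·V/A = 0.161·128/60.26 = 0.342 s.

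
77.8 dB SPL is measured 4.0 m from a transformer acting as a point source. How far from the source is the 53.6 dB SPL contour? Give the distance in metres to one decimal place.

64.9 m

For a point source L₁ − L₂ = 20·log₁₀(r₂/r₁), so r₂ = r₁·10^((L₁−L₂)/20).
r₂ = 4.0·10^((77.8−53.6)/20) = 4.0·10^(24.2/20) = 64.87 m.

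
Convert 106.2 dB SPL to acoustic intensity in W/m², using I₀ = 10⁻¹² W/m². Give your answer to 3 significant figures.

I/I₀ = 10^(106.2/10) = 4.169e+10, so I = 4.169e+10 × 10⁻¹² W/m².

0.0417 W/m²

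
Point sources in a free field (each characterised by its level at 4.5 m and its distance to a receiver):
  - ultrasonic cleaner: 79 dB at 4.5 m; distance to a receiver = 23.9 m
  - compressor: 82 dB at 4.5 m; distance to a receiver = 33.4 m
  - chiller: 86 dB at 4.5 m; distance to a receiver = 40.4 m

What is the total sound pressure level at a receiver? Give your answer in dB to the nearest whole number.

70 dB

Propagate each source to the receiver with L = L_ref − 20·log₁₀(r/r_ref), then add intensities.
ultrasonic cleaner: 79 − 20·log₁₀(23.9/4.5) = 79 − 14.50 = 64.50 dB.
compressor: 82 − 20·log₁₀(33.4/4.5) = 82 − 17.41 = 64.59 dB.
chiller: 86 − 20·log₁₀(40.4/4.5) = 86 − 19.06 = 66.94 dB.
Σ 10^(L/10) = 1.063e+07 → L_total = 10·log₁₀(1.063e+07) = 70.27 dB.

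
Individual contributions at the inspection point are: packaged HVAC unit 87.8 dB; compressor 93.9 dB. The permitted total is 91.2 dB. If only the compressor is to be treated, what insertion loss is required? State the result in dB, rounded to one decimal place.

The untreated sources together contribute 10^(87.8/10) = 6.026e+08, i.e. 87.80 dB.
To meet 91.2 dB overall, the treated compressor may contribute at most 10^(91.2/10) − 6.026e+08 = 7.157e+08, i.e. 88.55 dB.
So the compressor must be reduced from 93.9 to 88.55 dB: IL = 5.35 dB.

5.4 dB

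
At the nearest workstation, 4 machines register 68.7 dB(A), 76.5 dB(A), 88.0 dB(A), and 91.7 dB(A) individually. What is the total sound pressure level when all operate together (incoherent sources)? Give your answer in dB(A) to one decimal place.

93.3 dB(A)

For uncorrelated sources the intensities add, so convert each level to linear form, sum, and take 10·log₁₀ of the total.
Σ 10^(L/10) = 10^(68.7/10) + 10^(76.5/10) + 10^(88.0/10) + 10^(91.7/10) = 2.162e+09.
L_total = 10·log₁₀(2.162e+09) = 93.35 dB(A).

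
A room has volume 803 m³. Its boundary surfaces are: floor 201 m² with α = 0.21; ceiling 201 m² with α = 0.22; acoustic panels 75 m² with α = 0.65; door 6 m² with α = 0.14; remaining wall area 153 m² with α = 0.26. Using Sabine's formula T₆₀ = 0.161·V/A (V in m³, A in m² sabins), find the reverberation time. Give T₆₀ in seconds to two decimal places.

0.74 s

Summing Sᵢαᵢ: 201·0.21 + 201·0.22 + 75·0.65 + 6·0.14 + 153·0.26 = 175.80 m².
T₆₀ = 0.161 × 803 / 175.80 = 0.735 s.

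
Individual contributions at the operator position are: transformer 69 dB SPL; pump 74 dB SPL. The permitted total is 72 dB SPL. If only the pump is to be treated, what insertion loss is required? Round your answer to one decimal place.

5.0 dB

The untreated sources together contribute 10^(69/10) = 7.943e+06, i.e. 69.00 dB SPL.
To meet 72 dB SPL overall, the treated pump may contribute at most 10^(72/10) − 7.943e+06 = 7.906e+06, i.e. 68.98 dB SPL.
Required insertion loss = 74 − 68.98 = 5.02 dB.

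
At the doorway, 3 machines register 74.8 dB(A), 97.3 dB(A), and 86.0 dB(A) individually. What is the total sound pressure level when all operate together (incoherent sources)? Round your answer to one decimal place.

For uncorrelated sources the intensities add, so convert each level to linear form, sum, and take 10·log₁₀ of the total.
Σ 10^(L/10) = 10^(74.8/10) + 10^(97.3/10) + 10^(86.0/10) = 5.799e+09.
L_total = 10·log₁₀(5.799e+09) = 97.63 dB(A).

97.6 dB(A)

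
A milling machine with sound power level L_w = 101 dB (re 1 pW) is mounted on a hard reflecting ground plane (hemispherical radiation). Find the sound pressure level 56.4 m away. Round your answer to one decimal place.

58.0 dB

L_p = L_w − 10·log₁₀(2π·r²) with r = 56.4 m.
2π·r² = 1.999e+04 m², 10·log₁₀ of that is 43.007 dB.
L_p = 101 − 43.007 = 57.99 dB.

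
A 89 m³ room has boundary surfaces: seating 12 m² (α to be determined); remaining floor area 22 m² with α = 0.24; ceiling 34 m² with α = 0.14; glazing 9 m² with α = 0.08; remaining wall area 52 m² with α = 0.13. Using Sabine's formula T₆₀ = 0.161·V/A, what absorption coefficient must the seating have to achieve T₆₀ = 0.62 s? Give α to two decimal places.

0.47

From T₆₀ = 0.161·V/A, the target T₆₀ = 0.62 s needs A = 0.161·89/0.62 = 23.11 m².
Absorption from the other surfaces = 22·0.24 + 34·0.14 + 9·0.08 + 52·0.13 = 17.52 m², so the seating must supply 5.59 m² over 12 m².
α = 5.59/12 = 0.466.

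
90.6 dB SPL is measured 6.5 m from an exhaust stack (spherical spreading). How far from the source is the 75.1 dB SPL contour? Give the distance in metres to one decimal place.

For a point source L₁ − L₂ = 20·log₁₀(r₂/r₁), so r₂ = r₁·10^((L₁−L₂)/20).
r₂ = 6.5·10^((90.6−75.1)/20) = 6.5·10^(15.5/20) = 38.72 m.

38.7 m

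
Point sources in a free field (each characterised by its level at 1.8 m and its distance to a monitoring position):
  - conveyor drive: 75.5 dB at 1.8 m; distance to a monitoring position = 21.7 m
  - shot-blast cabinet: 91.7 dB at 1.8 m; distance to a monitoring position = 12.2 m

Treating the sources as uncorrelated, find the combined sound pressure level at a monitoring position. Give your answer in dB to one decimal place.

Apply inverse-square spreading to bring every level to the receiver, then sum 10^(L/10).
conveyor drive: 75.5 − 20·log₁₀(21.7/1.8) = 75.5 − 21.62 = 53.88 dB.
shot-blast cabinet: 91.7 − 20·log₁₀(12.2/1.8) = 91.7 − 16.62 = 75.08 dB.
Σ 10^(L/10) = 3.244e+07 → L_total = 10·log₁₀(3.244e+07) = 75.11 dB.

75.1 dB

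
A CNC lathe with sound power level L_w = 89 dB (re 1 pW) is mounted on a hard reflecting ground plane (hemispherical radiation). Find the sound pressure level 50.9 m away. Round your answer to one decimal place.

L_p = L_w − 10·log₁₀(2π·r²) with r = 50.9 m.
2π·r² = 1.628e+04 m², 10·log₁₀ of that is 42.116 dB.
L_p = 89 − 42.116 = 46.88 dB.

46.9 dB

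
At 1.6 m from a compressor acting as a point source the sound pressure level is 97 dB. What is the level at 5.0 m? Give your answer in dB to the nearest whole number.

87 dB

Spherical spreading from a point source gives a 20·log₁₀(r₂/r₁) drop.
L₂ = 97 − 20·log₁₀(5.0/1.6) = 97 − 9.897 = 87.10 dB.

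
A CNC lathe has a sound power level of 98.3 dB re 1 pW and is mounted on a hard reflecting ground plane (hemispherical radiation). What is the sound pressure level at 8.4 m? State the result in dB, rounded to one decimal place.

71.8 dB

The power spreads over a hemisphere of area 2π·r², so L_p = L_w − 10·log₁₀(2π·r²).
2π·r² = 443.3 m², 10·log₁₀ of that is 26.467 dB.
L_p = 98.3 − 26.467 = 71.83 dB.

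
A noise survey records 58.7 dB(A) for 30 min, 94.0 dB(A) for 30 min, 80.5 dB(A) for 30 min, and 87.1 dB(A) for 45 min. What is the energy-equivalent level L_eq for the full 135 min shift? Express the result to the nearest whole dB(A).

89 dB(A)

The energy average is taken in the linear domain: L_eq = 10·log₁₀[(Σ tᵢ·10^(Lᵢ/10))/T], T = 135 min.
Σ tᵢ·10^(Lᵢ/10) = 30·10^(58.7/10) + 30·10^(94.0/10) + 30·10^(80.5/10) + 45·10^(87.1/10) = 1.018e+11.
L_eq = 10·log₁₀(1.018e+11/135) = 88.78 dB(A).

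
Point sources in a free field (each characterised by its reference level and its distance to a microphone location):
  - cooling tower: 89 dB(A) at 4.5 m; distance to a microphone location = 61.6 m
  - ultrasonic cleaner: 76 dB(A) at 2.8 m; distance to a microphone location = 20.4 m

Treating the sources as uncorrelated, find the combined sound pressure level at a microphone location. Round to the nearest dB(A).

First find each source's level at the receiver (point-source: −20·log₁₀(r/r_ref)), then combine on an intensity basis.
cooling tower: 89 − 20·log₁₀(61.6/4.5) = 89 − 22.73 = 66.27 dB(A).
ultrasonic cleaner: 76 − 20·log₁₀(20.4/2.8) = 76 − 17.25 = 58.75 dB(A).
Σ 10^(L/10) = 4.989e+06 → L_total = 10·log₁₀(4.989e+06) = 66.98 dB(A).

67 dB(A)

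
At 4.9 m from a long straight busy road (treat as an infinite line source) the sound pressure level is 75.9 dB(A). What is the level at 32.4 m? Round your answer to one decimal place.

67.7 dB(A)

For a line source, L₂ = L₁ − 10·log₁₀(r₂/r₁).
L₂ = 75.9 − 10·log₁₀(32.4/4.9) = 75.9 − 8.203 = 67.70 dB(A).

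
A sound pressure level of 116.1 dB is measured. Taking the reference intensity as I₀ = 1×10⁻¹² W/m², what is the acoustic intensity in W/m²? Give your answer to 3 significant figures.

0.407 W/m²

I = I₀·10^(L/10) = 10⁻¹² × 10^(116.1/10) = 10^(-0.390).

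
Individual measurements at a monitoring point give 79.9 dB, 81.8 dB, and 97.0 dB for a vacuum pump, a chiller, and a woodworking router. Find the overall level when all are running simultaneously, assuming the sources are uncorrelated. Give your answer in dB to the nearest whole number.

For uncorrelated sources the intensities add, so convert each level to linear form, sum, and take 10·log₁₀ of the total.
Σ 10^(L/10) = 10^(79.9/10) + 10^(81.8/10) + 10^(97.0/10) = 5.261e+09.
L_total = 10·log₁₀(5.261e+09) = 97.21 dB.

97 dB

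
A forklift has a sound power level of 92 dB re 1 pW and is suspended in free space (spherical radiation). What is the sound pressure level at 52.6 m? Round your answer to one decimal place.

46.6 dB

L_p = L_w − 10·log₁₀(4π·r²) with r = 52.6 m.
4π·r² = 3.477e+04 m², 10·log₁₀ of that is 45.412 dB.
L_p = 92 − 45.412 = 46.59 dB.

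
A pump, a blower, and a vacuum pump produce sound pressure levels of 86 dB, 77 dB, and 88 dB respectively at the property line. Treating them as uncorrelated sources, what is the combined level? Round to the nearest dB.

90 dB

For uncorrelated sources the intensities add, so convert each level to linear form, sum, and take 10·log₁₀ of the total.
Σ 10^(L/10) = 10^(86/10) + 10^(77/10) + 10^(88/10) = 1.079e+09.
L_total = 10·log₁₀(1.079e+09) = 90.33 dB.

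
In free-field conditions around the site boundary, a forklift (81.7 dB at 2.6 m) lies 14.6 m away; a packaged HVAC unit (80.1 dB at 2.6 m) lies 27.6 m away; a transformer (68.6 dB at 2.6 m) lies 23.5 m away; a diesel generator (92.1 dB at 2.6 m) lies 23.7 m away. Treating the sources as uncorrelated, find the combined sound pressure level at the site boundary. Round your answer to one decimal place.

Apply inverse-square spreading to bring every level to the receiver, then sum 10^(L/10).
forklift: 81.7 − 20·log₁₀(14.6/2.6) = 81.7 − 14.99 = 66.71 dB.
packaged HVAC unit: 80.1 − 20·log₁₀(27.6/2.6) = 80.1 − 20.52 = 59.58 dB.
transformer: 68.6 − 20·log₁₀(23.5/2.6) = 68.6 − 19.12 = 49.48 dB.
diesel generator: 92.1 − 20·log₁₀(23.7/2.6) = 92.1 − 19.20 = 72.90 dB.
Σ 10^(L/10) = 2.521e+07 → L_total = 10·log₁₀(2.521e+07) = 74.02 dB.

74.0 dB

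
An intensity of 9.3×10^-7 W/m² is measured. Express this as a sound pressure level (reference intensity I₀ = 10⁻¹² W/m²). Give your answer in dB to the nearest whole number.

I/I₀ = 9.3×10^-7/10⁻¹² = 9.3×10^5, and L = 10·log₁₀(I/I₀).
L = 10·(0.9685 + 5) = 59.68 dB.

60 dB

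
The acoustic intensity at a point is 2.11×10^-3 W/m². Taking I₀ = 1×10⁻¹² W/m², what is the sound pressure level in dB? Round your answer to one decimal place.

I/I₀ = 2.11×10^-3/10⁻¹² = 2.11×10^9, and L = 10·log₁₀(I/I₀).
L = 10·(0.3243 + 9) = 93.24 dB.

93.2 dB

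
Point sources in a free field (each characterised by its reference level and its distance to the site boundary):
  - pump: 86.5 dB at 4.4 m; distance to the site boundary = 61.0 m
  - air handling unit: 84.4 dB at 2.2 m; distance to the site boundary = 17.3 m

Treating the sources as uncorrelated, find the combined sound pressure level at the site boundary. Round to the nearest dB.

68 dB

Propagate each source to the receiver with L = L_ref − 20·log₁₀(r/r_ref), then add intensities.
pump: 86.5 − 20·log₁₀(61.0/4.4) = 86.5 − 22.84 = 63.66 dB.
air handling unit: 84.4 − 20·log₁₀(17.3/2.2) = 84.4 − 17.91 = 66.49 dB.
Σ 10^(L/10) = 6.778e+06 → L_total = 10·log₁₀(6.778e+06) = 68.31 dB.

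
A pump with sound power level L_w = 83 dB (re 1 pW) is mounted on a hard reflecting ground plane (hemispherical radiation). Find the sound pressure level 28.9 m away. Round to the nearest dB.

46 dB

The power spreads over a hemisphere of area 2π·r², so L_p = L_w − 10·log₁₀(2π·r²).
2π·r² = 5248 m², 10·log₁₀ of that is 37.200 dB.
L_p = 83 − 37.200 = 45.80 dB.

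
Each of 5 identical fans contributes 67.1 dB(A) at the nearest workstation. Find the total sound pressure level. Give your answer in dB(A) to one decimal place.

74.1 dB(A)

N identical incoherent sources raise the level by 10·log₁₀ N.
L_total = 67.1 + 10·log₁₀(5) = 67.1 + 6.990 = 74.09 dB(A).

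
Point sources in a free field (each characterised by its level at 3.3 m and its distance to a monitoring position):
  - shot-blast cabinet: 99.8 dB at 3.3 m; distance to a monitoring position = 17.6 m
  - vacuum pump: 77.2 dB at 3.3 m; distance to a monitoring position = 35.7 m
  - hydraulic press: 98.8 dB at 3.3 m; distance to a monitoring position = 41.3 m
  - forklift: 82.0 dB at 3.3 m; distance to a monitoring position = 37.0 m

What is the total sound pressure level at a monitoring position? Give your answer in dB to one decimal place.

Apply inverse-square spreading to bring every level to the receiver, then sum 10^(L/10).
shot-blast cabinet: 99.8 − 20·log₁₀(17.6/3.3) = 99.8 − 14.54 = 85.26 dB.
vacuum pump: 77.2 − 20·log₁₀(35.7/3.3) = 77.2 − 20.68 = 56.52 dB.
hydraulic press: 98.8 − 20·log₁₀(41.3/3.3) = 98.8 − 21.95 = 76.85 dB.
forklift: 82.0 − 20·log₁₀(37.0/3.3) = 82.0 − 20.99 = 61.01 dB.
Σ 10^(L/10) = 3.859e+08 → L_total = 10·log₁₀(3.859e+08) = 85.86 dB.

85.9 dB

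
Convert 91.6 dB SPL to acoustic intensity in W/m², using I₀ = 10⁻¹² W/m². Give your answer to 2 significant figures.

0.0014 W/m²

L = 10·log₁₀(I/I₀) ⇒ I = I₀·10^(L/10) = 10⁻¹² × 10^9.16.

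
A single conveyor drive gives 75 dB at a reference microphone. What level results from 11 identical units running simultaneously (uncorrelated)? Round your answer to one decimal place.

85.4 dB

With 11 equal, uncorrelated contributions the intensity is 11× that of one unit, giving a rise of 10·log₁₀ 11.
L_total = 75 + 10·log₁₀(11) = 75 + 10.414 = 85.41 dB.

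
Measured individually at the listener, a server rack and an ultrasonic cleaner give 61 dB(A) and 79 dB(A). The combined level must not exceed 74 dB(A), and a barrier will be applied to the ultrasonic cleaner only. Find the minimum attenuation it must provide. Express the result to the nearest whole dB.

Fixed contribution from the other source: Σ 10^(L/10) = 10^(61/10) = 1.259e+06 (61.00 dB(A)).
The limit corresponds to 10^(74/10) = 2.512e+07; subtracting the fixed part leaves 2.386e+07 for the ultrasonic cleaner, i.e. 73.78 dB(A).
Required insertion loss = 79 − 73.78 = 5.22 dB.

5 dB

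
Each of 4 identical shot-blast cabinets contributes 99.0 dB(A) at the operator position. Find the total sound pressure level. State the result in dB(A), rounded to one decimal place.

105.0 dB(A)

L_total = L₁ + 10·log₁₀ N for N identical incoherent sources.
L_total = 99.0 + 10·log₁₀(4) = 99.0 + 6.021 = 105.02 dB(A).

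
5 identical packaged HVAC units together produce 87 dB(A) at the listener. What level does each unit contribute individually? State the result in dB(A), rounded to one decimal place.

For N identical incoherent sources L_total = L₁ + 10·log₁₀ N, so L₁ = 87 − 10·log₁₀(5) = 87 − 6.990.

80.0 dB(A)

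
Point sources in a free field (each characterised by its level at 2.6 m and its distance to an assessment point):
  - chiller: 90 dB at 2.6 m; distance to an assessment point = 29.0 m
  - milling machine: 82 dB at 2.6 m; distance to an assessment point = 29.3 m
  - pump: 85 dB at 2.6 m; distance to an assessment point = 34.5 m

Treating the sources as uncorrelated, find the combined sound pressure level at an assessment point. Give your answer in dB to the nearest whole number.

Apply inverse-square spreading to bring every level to the receiver, then sum 10^(L/10).
chiller: 90 − 20·log₁₀(29.0/2.6) = 90 − 20.95 = 69.05 dB.
milling machine: 82 − 20·log₁₀(29.3/2.6) = 82 − 21.04 = 60.96 dB.
pump: 85 − 20·log₁₀(34.5/2.6) = 85 − 22.46 = 62.54 dB.
Σ 10^(L/10) = 1.108e+07 → L_total = 10·log₁₀(1.108e+07) = 70.45 dB.

70 dB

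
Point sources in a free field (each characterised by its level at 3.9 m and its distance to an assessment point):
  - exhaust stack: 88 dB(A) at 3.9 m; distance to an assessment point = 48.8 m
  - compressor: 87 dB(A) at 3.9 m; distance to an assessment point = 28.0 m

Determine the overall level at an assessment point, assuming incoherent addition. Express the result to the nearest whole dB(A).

71 dB(A)

First find each source's level at the receiver (point-source: −20·log₁₀(r/r_ref)), then combine on an intensity basis.
exhaust stack: 88 − 20·log₁₀(48.8/3.9) = 88 − 21.95 = 66.05 dB(A).
compressor: 87 − 20·log₁₀(28.0/3.9) = 87 − 17.12 = 69.88 dB(A).
Σ 10^(L/10) = 1.375e+07 → L_total = 10·log₁₀(1.375e+07) = 71.38 dB(A).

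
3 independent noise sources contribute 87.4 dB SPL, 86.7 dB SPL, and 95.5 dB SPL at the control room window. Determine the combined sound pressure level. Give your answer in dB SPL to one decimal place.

96.6 dB SPL

For uncorrelated sources the intensities add, so convert each level to linear form, sum, and take 10·log₁₀ of the total.
Σ 10^(L/10) = 10^(87.4/10) + 10^(86.7/10) + 10^(95.5/10) = 4.565e+09.
L_total = 10·log₁₀(4.565e+09) = 96.59 dB SPL.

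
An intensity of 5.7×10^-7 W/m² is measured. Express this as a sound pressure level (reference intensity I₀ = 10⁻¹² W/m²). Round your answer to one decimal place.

57.6 dB

L = 10·log₁₀(I/I₀) = 10·log₁₀(5.7×10^-7/10⁻¹²) = 10·log₁₀(5.7×10^5).
L = 10·(0.7559 + 5) = 57.56 dB.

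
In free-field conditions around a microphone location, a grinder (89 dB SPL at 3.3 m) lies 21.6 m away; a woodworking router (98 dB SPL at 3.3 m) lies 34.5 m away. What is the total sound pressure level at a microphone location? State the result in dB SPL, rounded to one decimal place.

78.8 dB SPL

Apply inverse-square spreading to bring every level to the receiver, then sum 10^(L/10).
grinder: 89 − 20·log₁₀(21.6/3.3) = 89 − 16.32 = 72.68 dB SPL.
woodworking router: 98 − 20·log₁₀(34.5/3.3) = 98 − 20.39 = 77.61 dB SPL.
Σ 10^(L/10) = 7.627e+07 → L_total = 10·log₁₀(7.627e+07) = 78.82 dB SPL.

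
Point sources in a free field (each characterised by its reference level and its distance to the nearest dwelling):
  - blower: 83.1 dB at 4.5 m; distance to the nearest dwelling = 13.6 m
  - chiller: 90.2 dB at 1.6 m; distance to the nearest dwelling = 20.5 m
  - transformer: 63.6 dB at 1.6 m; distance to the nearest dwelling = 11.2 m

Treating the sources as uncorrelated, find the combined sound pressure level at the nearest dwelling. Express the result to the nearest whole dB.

Propagate each source to the receiver with L = L_ref − 20·log₁₀(r/r_ref), then add intensities.
blower: 83.1 − 20·log₁₀(13.6/4.5) = 83.1 − 9.61 = 73.49 dB.
chiller: 90.2 − 20·log₁₀(20.5/1.6) = 90.2 − 22.15 = 68.05 dB.
transformer: 63.6 − 20·log₁₀(11.2/1.6) = 63.6 − 16.90 = 46.70 dB.
Σ 10^(L/10) = 2.878e+07 → L_total = 10·log₁₀(2.878e+07) = 74.59 dB.

75 dB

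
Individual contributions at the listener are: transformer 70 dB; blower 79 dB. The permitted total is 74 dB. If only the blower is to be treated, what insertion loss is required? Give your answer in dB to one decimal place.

7.2 dB

Everything except the blower sums to 10^(70/10) = 1.000e+07 in linear terms, 70.00 dB.
To meet 74 dB overall, the treated blower may contribute at most 10^(74/10) − 1.000e+07 = 1.512e+07, i.e. 71.80 dB.
Required insertion loss = 79 − 71.80 = 7.20 dB.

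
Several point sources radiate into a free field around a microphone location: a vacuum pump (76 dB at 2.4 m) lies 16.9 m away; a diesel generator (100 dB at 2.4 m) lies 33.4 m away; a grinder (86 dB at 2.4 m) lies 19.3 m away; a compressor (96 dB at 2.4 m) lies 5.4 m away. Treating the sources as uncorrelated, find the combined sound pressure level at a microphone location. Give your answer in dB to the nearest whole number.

89 dB

First find each source's level at the receiver (point-source: −20·log₁₀(r/r_ref)), then combine on an intensity basis.
vacuum pump: 76 − 20·log₁₀(16.9/2.4) = 76 − 16.95 = 59.05 dB.
diesel generator: 100 − 20·log₁₀(33.4/2.4) = 100 − 22.87 = 77.13 dB.
grinder: 86 − 20·log₁₀(19.3/2.4) = 86 − 18.11 = 67.89 dB.
compressor: 96 − 20·log₁₀(5.4/2.4) = 96 − 7.04 = 88.96 dB.
Σ 10^(L/10) = 8.450e+08 → L_total = 10·log₁₀(8.450e+08) = 89.27 dB.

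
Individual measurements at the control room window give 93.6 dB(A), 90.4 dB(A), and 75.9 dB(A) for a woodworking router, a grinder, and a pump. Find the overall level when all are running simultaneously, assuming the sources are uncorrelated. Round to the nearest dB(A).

Incoherent sources combine by intensity addition: L_total = 10·log₁₀(Σ 10^(L_i/10)).
Σ 10^(L/10) = 10^(93.6/10) + 10^(90.4/10) + 10^(75.9/10) = 3.426e+09.
L_total = 10·log₁₀(3.426e+09) = 95.35 dB(A).

95 dB(A)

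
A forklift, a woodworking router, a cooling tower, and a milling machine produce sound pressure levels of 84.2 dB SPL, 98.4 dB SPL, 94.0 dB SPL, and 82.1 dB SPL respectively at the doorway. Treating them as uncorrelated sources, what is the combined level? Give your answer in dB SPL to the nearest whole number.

For uncorrelated sources the intensities add, so convert each level to linear form, sum, and take 10·log₁₀ of the total.
Σ 10^(L/10) = 10^(84.2/10) + 10^(98.4/10) + 10^(94.0/10) + 10^(82.1/10) = 9.855e+09.
L_total = 10·log₁₀(9.855e+09) = 99.94 dB SPL.

100 dB SPL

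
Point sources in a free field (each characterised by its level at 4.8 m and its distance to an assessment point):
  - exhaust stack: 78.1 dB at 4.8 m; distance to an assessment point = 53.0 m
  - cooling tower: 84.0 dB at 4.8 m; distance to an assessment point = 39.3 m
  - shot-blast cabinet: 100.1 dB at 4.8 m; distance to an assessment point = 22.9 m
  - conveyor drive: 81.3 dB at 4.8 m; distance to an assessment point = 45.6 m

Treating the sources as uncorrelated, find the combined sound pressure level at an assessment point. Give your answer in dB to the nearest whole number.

87 dB

Apply inverse-square spreading to bring every level to the receiver, then sum 10^(L/10).
exhaust stack: 78.1 − 20·log₁₀(53.0/4.8) = 78.1 − 20.86 = 57.24 dB.
cooling tower: 84.0 − 20·log₁₀(39.3/4.8) = 84.0 − 18.26 = 65.74 dB.
shot-blast cabinet: 100.1 − 20·log₁₀(22.9/4.8) = 100.1 − 13.57 = 86.53 dB.
conveyor drive: 81.3 − 20·log₁₀(45.6/4.8) = 81.3 − 19.55 = 61.75 dB.
Σ 10^(L/10) = 4.554e+08 → L_total = 10·log₁₀(4.554e+08) = 86.58 dB.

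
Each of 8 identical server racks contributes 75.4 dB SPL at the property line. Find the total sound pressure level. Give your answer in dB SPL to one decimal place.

84.4 dB SPL

With 8 equal, uncorrelated contributions the intensity is 8× that of one unit, giving a rise of 10·log₁₀ 8.
L_total = 75.4 + 10·log₁₀(8) = 75.4 + 9.031 = 84.43 dB SPL.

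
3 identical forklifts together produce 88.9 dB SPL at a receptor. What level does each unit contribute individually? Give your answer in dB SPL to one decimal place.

For N identical incoherent sources L_total = L₁ + 10·log₁₀ N, so L₁ = 88.9 − 10·log₁₀(3) = 88.9 − 4.771.

84.1 dB SPL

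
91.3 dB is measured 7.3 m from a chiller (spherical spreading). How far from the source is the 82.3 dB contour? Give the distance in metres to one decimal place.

20.6 m

For a point source L₁ − L₂ = 20·log₁₀(r₂/r₁), so r₂ = r₁·10^((L₁−L₂)/20).
r₂ = 7.3·10^((91.3−82.3)/20) = 7.3·10^(9.0/20) = 20.57 m.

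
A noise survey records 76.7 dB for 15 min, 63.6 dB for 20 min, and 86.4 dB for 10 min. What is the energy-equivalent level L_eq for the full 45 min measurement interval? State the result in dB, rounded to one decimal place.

The energy average is taken in the linear domain: L_eq = 10·log₁₀[(Σ tᵢ·10^(Lᵢ/10))/T], T = 45 min.
Σ tᵢ·10^(Lᵢ/10) = 15·10^(76.7/10) + 20·10^(63.6/10) + 10·10^(86.4/10) = 5.113e+09.
L_eq = 10·log₁₀(5.113e+09/45) = 80.55 dB.

80.6 dB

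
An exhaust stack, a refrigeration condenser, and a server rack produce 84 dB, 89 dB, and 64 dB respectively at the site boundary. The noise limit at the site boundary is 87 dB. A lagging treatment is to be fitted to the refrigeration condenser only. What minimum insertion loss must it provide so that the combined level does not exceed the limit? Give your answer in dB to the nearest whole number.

The untreated sources together contribute 10^(84/10) + 10^(64/10) = 2.537e+08, i.e. 84.04 dB.
The limit corresponds to 10^(87/10) = 5.012e+08; subtracting the fixed part leaves 2.475e+08 for the refrigeration condenser, i.e. 83.94 dB.
Required insertion loss = 89 − 83.94 = 5.06 dB.

5 dB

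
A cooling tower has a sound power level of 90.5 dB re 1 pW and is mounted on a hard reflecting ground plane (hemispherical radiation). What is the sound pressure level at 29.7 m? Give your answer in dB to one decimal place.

L_p = L_w − 10·log₁₀(2π·r²) with r = 29.7 m.
2π·r² = 5542 m², 10·log₁₀ of that is 37.437 dB.
L_p = 90.5 − 37.437 = 53.06 dB.

53.1 dB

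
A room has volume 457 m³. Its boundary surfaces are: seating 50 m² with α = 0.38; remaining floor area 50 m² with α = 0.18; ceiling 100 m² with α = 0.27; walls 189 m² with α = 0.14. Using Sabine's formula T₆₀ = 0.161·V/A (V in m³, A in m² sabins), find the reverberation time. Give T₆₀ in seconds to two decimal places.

Summing Sᵢαᵢ: 50·0.38 + 50·0.18 + 100·0.27 + 189·0.14 = 81.46 m².
T₆₀ = 0.161·V/A = 0.161·457/81.46 = 0.903 s.

0.90 s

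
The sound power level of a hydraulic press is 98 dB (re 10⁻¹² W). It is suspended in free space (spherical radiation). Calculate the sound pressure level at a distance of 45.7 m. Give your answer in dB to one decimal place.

Free-field spherical radiation: L_p = L_w − 10·log₁₀(4π·r²), r = 45.7 m.
4π·r² = 2.624e+04 m², 10·log₁₀ of that is 44.190 dB.
L_p = 98 − 44.190 = 53.81 dB.

53.8 dB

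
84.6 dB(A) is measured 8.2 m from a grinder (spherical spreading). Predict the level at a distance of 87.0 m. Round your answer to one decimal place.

64.1 dB(A)

For a point source, L₂ = L₁ − 20·log₁₀(r₂/r₁).
L₂ = 84.6 − 20·log₁₀(87.0/8.2) = 84.6 − 20.514 = 64.09 dB(A).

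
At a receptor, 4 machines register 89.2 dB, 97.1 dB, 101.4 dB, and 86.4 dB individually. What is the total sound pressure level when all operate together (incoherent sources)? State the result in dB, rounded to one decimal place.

103.1 dB

For uncorrelated sources the intensities add, so convert each level to linear form, sum, and take 10·log₁₀ of the total.
Σ 10^(L/10) = 10^(89.2/10) + 10^(97.1/10) + 10^(101.4/10) + 10^(86.4/10) = 2.020e+10.
L_total = 10·log₁₀(2.020e+10) = 103.05 dB.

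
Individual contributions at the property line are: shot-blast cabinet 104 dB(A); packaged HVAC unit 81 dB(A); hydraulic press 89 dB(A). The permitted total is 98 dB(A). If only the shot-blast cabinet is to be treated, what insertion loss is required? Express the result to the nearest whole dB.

7 dB

Fixed contribution from the other sources: Σ 10^(L/10) = 10^(81/10) + 10^(89/10) = 9.202e+08 (89.64 dB(A)).
The limit corresponds to 10^(98/10) = 6.310e+09; subtracting the fixed part leaves 5.389e+09 for the shot-blast cabinet, i.e. 97.32 dB(A).
So the shot-blast cabinet must be reduced from 104 to 97.32 dB(A): IL = 6.68 dB.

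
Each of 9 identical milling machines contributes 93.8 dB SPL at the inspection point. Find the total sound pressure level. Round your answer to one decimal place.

103.3 dB SPL

With 9 equal, uncorrelated contributions the intensity is 9× that of one unit, giving a rise of 10·log₁₀ 9.
L_total = 93.8 + 10·log₁₀(9) = 93.8 + 9.542 = 103.34 dB SPL.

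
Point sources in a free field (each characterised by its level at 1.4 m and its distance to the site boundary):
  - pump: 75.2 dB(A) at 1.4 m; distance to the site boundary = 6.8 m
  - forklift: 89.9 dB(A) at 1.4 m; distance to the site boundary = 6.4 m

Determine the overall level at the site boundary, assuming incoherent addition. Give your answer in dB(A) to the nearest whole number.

First find each source's level at the receiver (point-source: −20·log₁₀(r/r_ref)), then combine on an intensity basis.
pump: 75.2 − 20·log₁₀(6.8/1.4) = 75.2 − 13.73 = 61.47 dB(A).
forklift: 89.9 − 20·log₁₀(6.4/1.4) = 89.9 − 13.20 = 76.70 dB(A).
Σ 10^(L/10) = 4.817e+07 → L_total = 10·log₁₀(4.817e+07) = 76.83 dB(A).

77 dB(A)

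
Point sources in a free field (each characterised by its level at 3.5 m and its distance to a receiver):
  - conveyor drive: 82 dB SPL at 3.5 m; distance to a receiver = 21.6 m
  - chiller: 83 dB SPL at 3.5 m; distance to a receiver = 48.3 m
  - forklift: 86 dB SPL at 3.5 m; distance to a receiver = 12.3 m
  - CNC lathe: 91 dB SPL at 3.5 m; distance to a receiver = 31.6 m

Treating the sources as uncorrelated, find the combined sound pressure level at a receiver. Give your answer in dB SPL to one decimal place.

77.2 dB SPL

First find each source's level at the receiver (point-source: −20·log₁₀(r/r_ref)), then combine on an intensity basis.
conveyor drive: 82 − 20·log₁₀(21.6/3.5) = 82 − 15.81 = 66.19 dB SPL.
chiller: 83 − 20·log₁₀(48.3/3.5) = 83 − 22.80 = 60.20 dB SPL.
forklift: 86 − 20·log₁₀(12.3/3.5) = 86 − 10.92 = 75.08 dB SPL.
CNC lathe: 91 − 20·log₁₀(31.6/3.5) = 91 − 19.11 = 71.89 dB SPL.
Σ 10^(L/10) = 5.289e+07 → L_total = 10·log₁₀(5.289e+07) = 77.23 dB SPL.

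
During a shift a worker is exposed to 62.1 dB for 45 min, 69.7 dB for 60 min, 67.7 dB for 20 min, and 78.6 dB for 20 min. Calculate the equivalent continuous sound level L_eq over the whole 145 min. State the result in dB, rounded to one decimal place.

L_eq = 10·log₁₀[(1/T)·Σ tᵢ·10^(Lᵢ/10)] with T = 145 min.
Σ tᵢ·10^(Lᵢ/10) = 45·10^(62.1/10) + 60·10^(69.7/10) + 20·10^(67.7/10) + 20·10^(78.6/10) = 2.200e+09.
L_eq = 10·log₁₀(2.200e+09/145) = 71.81 dB.

71.8 dB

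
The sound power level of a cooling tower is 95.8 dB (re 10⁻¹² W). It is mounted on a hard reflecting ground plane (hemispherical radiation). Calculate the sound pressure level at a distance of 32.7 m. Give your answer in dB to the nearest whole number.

58 dB

The power spreads over a hemisphere of area 2π·r², so L_p = L_w − 10·log₁₀(2π·r²).
2π·r² = 6719 m², 10·log₁₀ of that is 38.273 dB.
L_p = 95.8 − 38.273 = 57.53 dB.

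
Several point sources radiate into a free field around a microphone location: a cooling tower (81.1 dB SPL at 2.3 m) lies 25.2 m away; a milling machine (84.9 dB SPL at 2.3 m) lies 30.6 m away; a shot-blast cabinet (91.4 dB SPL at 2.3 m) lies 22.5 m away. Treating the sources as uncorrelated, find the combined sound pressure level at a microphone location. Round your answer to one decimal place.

72.4 dB SPL

Apply inverse-square spreading to bring every level to the receiver, then sum 10^(L/10).
cooling tower: 81.1 − 20·log₁₀(25.2/2.3) = 81.1 − 20.79 = 60.31 dB SPL.
milling machine: 84.9 − 20·log₁₀(30.6/2.3) = 84.9 − 22.48 = 62.42 dB SPL.
shot-blast cabinet: 91.4 − 20·log₁₀(22.5/2.3) = 91.4 − 19.81 = 71.59 dB SPL.
Σ 10^(L/10) = 1.724e+07 → L_total = 10·log₁₀(1.724e+07) = 72.37 dB SPL.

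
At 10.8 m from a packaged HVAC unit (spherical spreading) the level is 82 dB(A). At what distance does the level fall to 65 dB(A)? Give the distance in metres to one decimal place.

76.5 m

Point-source spreading drops the level by 20·log₁₀(r₂/r₁); inverting, r₂/r₁ = 10^(ΔL/20).
r₂ = 10.8·10^((82−65)/20) = 10.8·10^(17.0/20) = 76.46 m.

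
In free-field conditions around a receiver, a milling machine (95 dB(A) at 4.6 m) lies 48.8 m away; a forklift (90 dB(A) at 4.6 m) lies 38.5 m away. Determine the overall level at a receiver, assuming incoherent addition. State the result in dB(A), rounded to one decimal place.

76.3 dB(A)

First find each source's level at the receiver (point-source: −20·log₁₀(r/r_ref)), then combine on an intensity basis.
milling machine: 95 − 20·log₁₀(48.8/4.6) = 95 − 20.51 = 74.49 dB(A).
forklift: 90 − 20·log₁₀(38.5/4.6) = 90 − 18.45 = 71.55 dB(A).
Σ 10^(L/10) = 4.237e+07 → L_total = 10·log₁₀(4.237e+07) = 76.27 dB(A).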